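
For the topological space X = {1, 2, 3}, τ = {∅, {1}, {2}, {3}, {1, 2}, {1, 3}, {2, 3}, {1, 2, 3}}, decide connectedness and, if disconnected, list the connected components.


(X, τ) is disconnected; components = [{1}, {2}, {3}].

Find clopen sets (U ∈ τ with X ∖ U ∈ τ):
  U = ∅, X ∖ U = {1, 2, 3} — both open, so U is clopen.
  U = {1}, X ∖ U = {2, 3} — both open, so U is clopen.
  U = {2}, X ∖ U = {1, 3} — both open, so U is clopen.
  U = {3}, X ∖ U = {1, 2} — both open, so U is clopen.
  U = {1, 2}, X ∖ U = {3} — both open, so U is clopen.
  U = {1, 3}, X ∖ U = {2} — both open, so U is clopen.
  U = {2, 3}, X ∖ U = {1} — both open, so U is clopen.
  U = {1, 2, 3}, X ∖ U = ∅ — both open, so U is clopen.
Nontrivial clopen(s) exist: e.g. {2}. So (X, τ) is disconnected.
Compute connected components by grouping points that agree on all clopens:
  component: {1}
  component: {2}
  component: {3}


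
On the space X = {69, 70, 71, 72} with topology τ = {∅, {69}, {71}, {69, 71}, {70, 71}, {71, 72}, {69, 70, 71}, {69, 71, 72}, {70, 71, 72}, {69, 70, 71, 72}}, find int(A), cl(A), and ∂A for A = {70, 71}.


int(A) = {70, 71}, cl(A) = {70, 71, 72}, ∂A = {72}.

Closed sets in (X, τ) are complements of opens:
  closed(X, τ) = {∅, {69}, {70}, {72}, {69, 70}, {69, 72}, {70, 72}, {69, 70, 72}, {70, 71, 72}, {69, 70, 71, 72}}.
int(A) = ⋃ {U ∈ τ : U ⊆ A}. Opens contained in A: ∅, {71}, {70, 71}.
Taking the union of these: int(A) = {70, 71}.
cl(A) = ⋂ {C closed : A ⊆ C}. Closed sets containing A: {70, 71, 72}, {69, 70, 71, 72}.
Intersecting these: cl(A) = {70, 71, 72}.
∂A = cl(A) ∖ int(A) = {70, 71, 72} ∖ {70, 71} = {72}.


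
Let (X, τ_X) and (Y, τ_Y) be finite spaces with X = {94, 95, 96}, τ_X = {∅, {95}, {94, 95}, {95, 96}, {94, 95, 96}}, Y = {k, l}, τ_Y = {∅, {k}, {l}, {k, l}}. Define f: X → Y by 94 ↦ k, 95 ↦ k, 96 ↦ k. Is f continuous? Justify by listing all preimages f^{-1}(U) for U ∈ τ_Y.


f IS continuous.

Compute f^{-1}(U) for each U ∈ τ_Y:
  U = ∅: f^{-1}(U) = ∅ ∈ τ_X ✓.
  U = {k}: f^{-1}(U) = {94, 95, 96} ∈ τ_X ✓.
  U = {l}: f^{-1}(U) = ∅ ∈ τ_X ✓.
  U = {k, l}: f^{-1}(U) = {94, 95, 96} ∈ τ_X ✓.
Every preimage lies in τ_X, so f IS continuous.


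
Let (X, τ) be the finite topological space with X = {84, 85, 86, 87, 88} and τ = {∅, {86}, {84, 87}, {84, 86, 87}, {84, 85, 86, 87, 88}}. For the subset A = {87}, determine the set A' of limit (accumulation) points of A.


A' = {84, 85, 88}

For each x ∈ X, list the open sets U ∈ τ with x ∈ U, then check whether U ∩ (A ∖ {x}) ≠ ∅ for every such U.
  x = 84: opens ∋ x are {84, 87}, {84, 86, 87}, {84, 85, 86, 87, 88}; each meets A ∖ {84}, so x IS a limit point.
  x = 85: opens ∋ x are {84, 85, 86, 87, 88}; each meets A ∖ {85}, so x IS a limit point.
  x = 86: open {86} ∋ x has {86} ∩ (A ∖ {86}) = ∅, so x is NOT a limit point.
  x = 87: open {84, 87} ∋ x has {84, 87} ∩ (A ∖ {87}) = ∅, so x is NOT a limit point.
  x = 88: opens ∋ x are {84, 85, 86, 87, 88}; each meets A ∖ {88}, so x IS a limit point.
Collecting: A' = {84, 85, 88}.


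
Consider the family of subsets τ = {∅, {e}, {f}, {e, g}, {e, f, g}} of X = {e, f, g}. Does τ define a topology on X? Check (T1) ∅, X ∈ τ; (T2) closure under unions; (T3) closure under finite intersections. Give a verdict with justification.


τ is NOT a topology on X.

Axiom (T1): ∅ ∈ τ? Yes; X ∈ τ? Yes.
Axiom (T2/T3): check pairwise unions and intersections of members of τ.
Counterexample for (T2): {e} ∪ {f} = {e, f} ∉ τ. Therefore τ is NOT a topology.


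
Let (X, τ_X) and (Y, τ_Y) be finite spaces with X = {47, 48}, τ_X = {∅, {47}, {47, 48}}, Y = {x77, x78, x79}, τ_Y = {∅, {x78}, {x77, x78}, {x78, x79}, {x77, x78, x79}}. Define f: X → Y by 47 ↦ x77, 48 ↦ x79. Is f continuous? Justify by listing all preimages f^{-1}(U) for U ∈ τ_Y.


f is NOT continuous.

Compute f^{-1}(U) for each U ∈ τ_Y:
  U = ∅: f^{-1}(U) = ∅ ∈ τ_X ✓.
  U = {x78}: f^{-1}(U) = ∅ ∈ τ_X ✓.
  U = {x77, x78}: f^{-1}(U) = {47} ∈ τ_X ✓.
  U = {x78, x79}: f^{-1}(U) = {48} ∉ τ_X ✗.
  U = {x77, x78, x79}: f^{-1}(U) = {47, 48} ∈ τ_X ✓.
Found U = {x78, x79} with f^{-1}(U) = {48} not in τ_X. Therefore f is NOT continuous.


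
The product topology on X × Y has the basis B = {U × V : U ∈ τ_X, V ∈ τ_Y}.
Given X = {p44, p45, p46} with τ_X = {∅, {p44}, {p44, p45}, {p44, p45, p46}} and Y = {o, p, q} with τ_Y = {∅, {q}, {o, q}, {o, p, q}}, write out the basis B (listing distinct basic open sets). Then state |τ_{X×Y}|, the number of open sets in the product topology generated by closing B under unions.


Basis B = {∅ × ∅, {p44} × {q}, {p44} × {o, q}, {p44, p45} × {q}, {p44} × {o, p, q}, {p44, p45, p46} × {q}, {p44, p45} × {o, q}, {p44, p45} × {o, p, q}, {p44, p45, p46} × {o, q}, {p44, p45, p46} × {o, p, q}}; |τ_{X×Y}| = 20.

Enumerate products U × V with U ∈ τ_X, V ∈ τ_Y (deduplicated):
  ∅ × ∅ = {} (∅)
  {p44} × {q} = {(p44,q)}
  {p44} × {o, q} = {(p44,o), (p44,q)}
  {p44, p45} × {q} = {(p44,q), (p45,q)}
  {p44} × {o, p, q} = {(p44,o), (p44,p), (p44,q)}
  {p44, p45, p46} × {q} = {(p44,q), (p45,q), (p46,q)}
  {p44, p45} × {o, q} = {(p44,o), (p44,q), (p45,o), (p45,q)}
  {p44, p45} × {o, p, q} = {(p44,o), (p44,p), (p44,q), (p45,o), (p45,p), (p45,q)}
  {p44, p45, p46} × {o, q} = {(p44,o), (p44,q), (p45,o), (p45,q), (p46,o), (p46,q)}
  {p44, p45, p46} × {o, p, q} = {(p44,o), (p44,p), (p44,q), (p45,o), (p45,p), (p45,q), (p46,o), (p46,p), (p46,q)}
These 10 distinct sets form the basis B.
Close under arbitrary unions to get τ_{X×Y}; counting gives |τ_{X×Y}| = 20.


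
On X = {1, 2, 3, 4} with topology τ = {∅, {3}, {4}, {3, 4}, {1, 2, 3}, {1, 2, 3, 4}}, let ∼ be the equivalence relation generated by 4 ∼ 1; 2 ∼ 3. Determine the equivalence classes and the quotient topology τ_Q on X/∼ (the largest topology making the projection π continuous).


X/∼ = {[1=4], [2=3]}; |τ_Q| = 2.

Equivalence classes: [1=4], [2=3].
Quotient map π: X → X/∼ sends 1 ↦ [1=4], 2 ↦ [2=3], 3 ↦ [2=3], 4 ↦ [1=4].
For each subset V ⊆ X/∼, compute π^{-1}(V) ⊆ X and check whether π^{-1}(V) ∈ τ. V is open in τ_Q iff π^{-1}(V) ∈ τ.
  V = {}: π^{-1}(V) = ∅ ∈ τ ✓.
  V = {[1=4]}: π^{-1}(V) = {1, 4} ∉ τ ✗.
  V = {[2=3]}: π^{-1}(V) = {2, 3} ∉ τ ✗.
  V = {[1=4], [2=3]}: π^{-1}(V) = {1, 2, 3, 4} ∈ τ ✓.
Open sets in the quotient: τ_Q = {{}, {[1=4], [2=3]}} (2 elements).


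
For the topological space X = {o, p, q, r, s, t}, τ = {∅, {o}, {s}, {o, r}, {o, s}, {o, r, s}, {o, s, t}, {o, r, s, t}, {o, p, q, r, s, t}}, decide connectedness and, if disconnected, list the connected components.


(X, τ) is connected.

Find clopen sets (U ∈ τ with X ∖ U ∈ τ):
  U = ∅, X ∖ U = {o, p, q, r, s, t} — both open, so U is clopen.
  U = {o, p, q, r, s, t}, X ∖ U = ∅ — both open, so U is clopen.
Only trivial clopens (∅ and X) exist, so (X, τ) is connected.
Compute connected components by grouping points that agree on all clopens:
  component: {o, p, q, r, s, t}


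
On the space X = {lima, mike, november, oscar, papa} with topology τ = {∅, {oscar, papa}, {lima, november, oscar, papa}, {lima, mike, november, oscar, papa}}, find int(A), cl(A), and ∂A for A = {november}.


int(A) = ∅, cl(A) = {lima, mike, november}, ∂A = {lima, mike, november}.

Closed sets in (X, τ) are complements of opens:
  closed(X, τ) = {∅, {mike}, {lima, mike, november}, {lima, mike, november, oscar, papa}}.
int(A) = ⋃ {U ∈ τ : U ⊆ A}. Opens contained in A: ∅.
Taking the union of these: int(A) = ∅.
cl(A) = ⋂ {C closed : A ⊆ C}. Closed sets containing A: {lima, mike, november}, {lima, mike, november, oscar, papa}.
Intersecting these: cl(A) = {lima, mike, november}.
∂A = cl(A) ∖ int(A) = {lima, mike, november} ∖ ∅ = {lima, mike, november}.


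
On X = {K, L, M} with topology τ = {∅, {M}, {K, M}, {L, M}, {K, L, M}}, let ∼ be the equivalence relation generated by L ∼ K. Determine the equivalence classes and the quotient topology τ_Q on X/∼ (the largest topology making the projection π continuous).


X/∼ = {[K=L], [M]}; |τ_Q| = 3.

Equivalence classes: [K=L], [M].
Quotient map π: X → X/∼ sends K ↦ [K=L], L ↦ [K=L], M ↦ [M].
For each subset V ⊆ X/∼, compute π^{-1}(V) ⊆ X and check whether π^{-1}(V) ∈ τ. V is open in τ_Q iff π^{-1}(V) ∈ τ.
  V = {}: π^{-1}(V) = ∅ ∈ τ ✓.
  V = {[K=L]}: π^{-1}(V) = {K, L} ∉ τ ✗.
  V = {[M]}: π^{-1}(V) = {M} ∈ τ ✓.
  V = {[K=L], [M]}: π^{-1}(V) = {K, L, M} ∈ τ ✓.
Open sets in the quotient: τ_Q = {{}, {[M]}, {[K=L], [M]}} (3 elements).


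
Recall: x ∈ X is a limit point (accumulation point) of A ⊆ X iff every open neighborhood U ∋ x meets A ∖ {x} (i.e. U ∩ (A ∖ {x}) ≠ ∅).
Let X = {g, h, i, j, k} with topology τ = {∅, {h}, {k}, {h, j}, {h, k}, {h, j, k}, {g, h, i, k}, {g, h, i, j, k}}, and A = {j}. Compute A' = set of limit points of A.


A' = ∅

For each x ∈ X, list the open sets U ∈ τ with x ∈ U, then check whether U ∩ (A ∖ {x}) ≠ ∅ for every such U.
  x = g: open {g, h, i, k} ∋ x has {g, h, i, k} ∩ (A ∖ {g}) = ∅, so x is NOT a limit point.
  x = h: open {h} ∋ x has {h} ∩ (A ∖ {h}) = ∅, so x is NOT a limit point.
  x = i: open {g, h, i, k} ∋ x has {g, h, i, k} ∩ (A ∖ {i}) = ∅, so x is NOT a limit point.
  x = j: open {h, j} ∋ x has {h, j} ∩ (A ∖ {j}) = ∅, so x is NOT a limit point.
  x = k: open {k} ∋ x has {k} ∩ (A ∖ {k}) = ∅, so x is NOT a limit point.
Collecting: A' = ∅.


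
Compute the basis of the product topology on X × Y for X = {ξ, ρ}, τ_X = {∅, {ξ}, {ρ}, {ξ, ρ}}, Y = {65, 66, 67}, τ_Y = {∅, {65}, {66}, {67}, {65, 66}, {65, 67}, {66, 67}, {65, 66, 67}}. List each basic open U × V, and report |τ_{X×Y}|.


Basis B = {∅ × ∅, {ξ} × {65}, {ξ} × {66}, {ξ} × {67}, {ρ} × {65}, {ρ} × {66}, {ρ} × {67}, {ξ} × {65, 66}, {ξ} × {65, 67}, {ξ, ρ} × {65}, {ξ} × {66, 67}, {ξ, ρ} × {66}, {ξ, ρ} × {67}, {ρ} × {65, 66}, {ρ} × {65, 67}, {ρ} × {66, 67}, {ξ} × {65, 66, 67}, {ρ} × {65, 66, 67}, {ξ, ρ} × {65, 66}, {ξ, ρ} × {65, 67}, {ξ, ρ} × {66, 67}, {ξ, ρ} × {65, 66, 67}}; |τ_{X×Y}| = 64.

Enumerate products U × V with U ∈ τ_X, V ∈ τ_Y (deduplicated):
  ∅ × ∅ = {} (∅)
  {ξ} × {65} = {(ξ,65)}
  {ξ} × {66} = {(ξ,66)}
  {ξ} × {67} = {(ξ,67)}
  {ρ} × {65} = {(ρ,65)}
  {ρ} × {66} = {(ρ,66)}
  {ρ} × {67} = {(ρ,67)}
  {ξ} × {65, 66} = {(ξ,65), (ξ,66)}
  {ξ} × {65, 67} = {(ξ,65), (ξ,67)}
  {ξ, ρ} × {65} = {(ξ,65), (ρ,65)}
  {ξ} × {66, 67} = {(ξ,66), (ξ,67)}
  {ξ, ρ} × {66} = {(ξ,66), (ρ,66)}
  {ξ, ρ} × {67} = {(ξ,67), (ρ,67)}
  {ρ} × {65, 66} = {(ρ,65), (ρ,66)}
  {ρ} × {65, 67} = {(ρ,65), (ρ,67)}
  {ρ} × {66, 67} = {(ρ,66), (ρ,67)}
  {ξ} × {65, 66, 67} = {(ξ,65), (ξ,66), (ξ,67)}
  {ρ} × {65, 66, 67} = {(ρ,65), (ρ,66), (ρ,67)}
  {ξ, ρ} × {65, 66} = {(ξ,65), (ξ,66), (ρ,65), (ρ,66)}
  {ξ, ρ} × {65, 67} = {(ξ,65), (ξ,67), (ρ,65), (ρ,67)}
  {ξ, ρ} × {66, 67} = {(ξ,66), (ξ,67), (ρ,66), (ρ,67)}
  {ξ, ρ} × {65, 66, 67} = {(ξ,65), (ξ,66), (ξ,67), (ρ,65), (ρ,66), (ρ,67)}
These 22 distinct sets form the basis B.
Close under arbitrary unions to get τ_{X×Y}; counting gives |τ_{X×Y}| = 64.


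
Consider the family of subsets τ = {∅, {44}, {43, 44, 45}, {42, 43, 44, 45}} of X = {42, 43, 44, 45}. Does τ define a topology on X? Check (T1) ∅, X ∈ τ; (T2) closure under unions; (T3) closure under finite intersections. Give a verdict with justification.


τ IS a topology on X.

Axiom (T1): ∅ ∈ τ? Yes; X ∈ τ? Yes.
Axiom (T2/T3): check pairwise unions and intersections of members of τ.
All pairwise intersections and unions checked — each lies in τ. Therefore τ satisfies (T1), (T2), (T3): it IS a topology on X.


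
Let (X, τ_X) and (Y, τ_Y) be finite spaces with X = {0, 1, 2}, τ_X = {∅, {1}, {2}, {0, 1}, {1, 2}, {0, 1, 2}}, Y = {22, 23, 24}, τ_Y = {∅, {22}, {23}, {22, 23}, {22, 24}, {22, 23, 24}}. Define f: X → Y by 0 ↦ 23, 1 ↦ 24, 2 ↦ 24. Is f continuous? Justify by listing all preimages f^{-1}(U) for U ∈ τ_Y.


f is NOT continuous.

Compute f^{-1}(U) for each U ∈ τ_Y:
  U = ∅: f^{-1}(U) = ∅ ∈ τ_X ✓.
  U = {22}: f^{-1}(U) = ∅ ∈ τ_X ✓.
  U = {23}: f^{-1}(U) = {0} ∉ τ_X ✗.
  U = {22, 23}: f^{-1}(U) = {0} ∉ τ_X ✗.
  U = {22, 24}: f^{-1}(U) = {1, 2} ∈ τ_X ✓.
  U = {22, 23, 24}: f^{-1}(U) = {0, 1, 2} ∈ τ_X ✓.
Found U = {23} with f^{-1}(U) = {0} not in τ_X. Therefore f is NOT continuous.


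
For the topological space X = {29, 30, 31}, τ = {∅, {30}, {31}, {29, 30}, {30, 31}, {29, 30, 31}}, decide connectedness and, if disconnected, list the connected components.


(X, τ) is disconnected; components = [{31}, {29, 30}].

Find clopen sets (U ∈ τ with X ∖ U ∈ τ):
  U = ∅, X ∖ U = {29, 30, 31} — both open, so U is clopen.
  U = {31}, X ∖ U = {29, 30} — both open, so U is clopen.
  U = {29, 30}, X ∖ U = {31} — both open, so U is clopen.
  U = {29, 30, 31}, X ∖ U = ∅ — both open, so U is clopen.
Nontrivial clopen(s) exist: e.g. {31}. So (X, τ) is disconnected.
Compute connected components by grouping points that agree on all clopens:
  component: {31}
  component: {29, 30}


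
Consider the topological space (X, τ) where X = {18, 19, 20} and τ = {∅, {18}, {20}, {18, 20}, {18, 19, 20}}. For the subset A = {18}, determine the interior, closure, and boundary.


int(A) = {18}, cl(A) = {18, 19}, ∂A = {19}.

Closed sets in (X, τ) are complements of opens:
  closed(X, τ) = {∅, {19}, {18, 19}, {19, 20}, {18, 19, 20}}.
int(A) = ⋃ {U ∈ τ : U ⊆ A}. Opens contained in A: ∅, {18}.
Taking the union of these: int(A) = {18}.
cl(A) = ⋂ {C closed : A ⊆ C}. Closed sets containing A: {18, 19}, {18, 19, 20}.
Intersecting these: cl(A) = {18, 19}.
∂A = cl(A) ∖ int(A) = {18, 19} ∖ {18} = {19}.


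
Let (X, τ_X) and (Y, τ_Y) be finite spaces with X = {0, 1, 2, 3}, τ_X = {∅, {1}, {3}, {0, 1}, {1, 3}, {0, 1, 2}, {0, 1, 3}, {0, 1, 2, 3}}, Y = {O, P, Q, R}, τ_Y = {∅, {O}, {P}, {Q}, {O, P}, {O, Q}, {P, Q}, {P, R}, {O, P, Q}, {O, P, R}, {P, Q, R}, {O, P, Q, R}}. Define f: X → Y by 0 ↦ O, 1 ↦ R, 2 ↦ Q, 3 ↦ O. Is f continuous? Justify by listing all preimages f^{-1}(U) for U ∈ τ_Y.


f is NOT continuous.

Compute f^{-1}(U) for each U ∈ τ_Y:
  U = ∅: f^{-1}(U) = ∅ ∈ τ_X ✓.
  U = {O}: f^{-1}(U) = {0, 3} ∉ τ_X ✗.
  U = {P}: f^{-1}(U) = ∅ ∈ τ_X ✓.
  U = {Q}: f^{-1}(U) = {2} ∉ τ_X ✗.
  U = {O, P}: f^{-1}(U) = {0, 3} ∉ τ_X ✗.
  U = {O, Q}: f^{-1}(U) = {0, 2, 3} ∉ τ_X ✗.
  U = {P, Q}: f^{-1}(U) = {2} ∉ τ_X ✗.
  U = {P, R}: f^{-1}(U) = {1} ∈ τ_X ✓.
  U = {O, P, Q}: f^{-1}(U) = {0, 2, 3} ∉ τ_X ✗.
  U = {O, P, R}: f^{-1}(U) = {0, 1, 3} ∈ τ_X ✓.
  U = {P, Q, R}: f^{-1}(U) = {1, 2} ∉ τ_X ✗.
  U = {O, P, Q, R}: f^{-1}(U) = {0, 1, 2, 3} ∈ τ_X ✓.
Found U = {O} with f^{-1}(U) = {0, 3} not in τ_X. Therefore f is NOT continuous.


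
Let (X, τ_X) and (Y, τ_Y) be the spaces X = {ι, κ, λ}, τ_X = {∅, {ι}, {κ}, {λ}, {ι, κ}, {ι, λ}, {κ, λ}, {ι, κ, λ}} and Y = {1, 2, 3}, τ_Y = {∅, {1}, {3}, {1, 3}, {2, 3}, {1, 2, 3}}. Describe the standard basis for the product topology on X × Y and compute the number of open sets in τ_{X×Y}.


Basis B = {∅ × ∅, {ι} × {1}, {ι} × {3}, {κ} × {1}, {κ} × {3}, {λ} × {1}, {λ} × {3}, {ι} × {1, 3}, {ι, κ} × {1}, {ι, λ} × {1}, {ι} × {2, 3}, {ι, κ} × {3}, {ι, λ} × {3}, {κ} × {1, 3}, {κ, λ} × {1}, {κ} × {2, 3}, {κ, λ} × {3}, {λ} × {1, 3}, {λ} × {2, 3}, {ι} × {1, 2, 3}, {ι, κ, λ} × {1}, {ι, κ, λ} × {3}, {κ} × {1, 2, 3}, {λ} × {1, 2, 3}, {ι, κ} × {1, 3}, {ι, λ} × {1, 3}, {ι, κ} × {2, 3}, {ι, λ} × {2, 3}, {κ, λ} × {1, 3}, {κ, λ} × {2, 3}, {ι, κ} × {1, 2, 3}, {ι, λ} × {1, 2, 3}, {ι, κ, λ} × {1, 3}, {ι, κ, λ} × {2, 3}, {κ, λ} × {1, 2, 3}, {ι, κ, λ} × {1, 2, 3}}; |τ_{X×Y}| = 216.

Enumerate products U × V with U ∈ τ_X, V ∈ τ_Y (deduplicated):
  ∅ × ∅ = {} (∅)
  {ι} × {1} = {(ι,1)}
  {ι} × {3} = {(ι,3)}
  {κ} × {1} = {(κ,1)}
  {κ} × {3} = {(κ,3)}
  {λ} × {1} = {(λ,1)}
  {λ} × {3} = {(λ,3)}
  {ι} × {1, 3} = {(ι,1), (ι,3)}
  {ι, κ} × {1} = {(ι,1), (κ,1)}
  {ι, λ} × {1} = {(ι,1), (λ,1)}
  {ι} × {2, 3} = {(ι,2), (ι,3)}
  {ι, κ} × {3} = {(ι,3), (κ,3)}
  {ι, λ} × {3} = {(ι,3), (λ,3)}
  {κ} × {1, 3} = {(κ,1), (κ,3)}
  {κ, λ} × {1} = {(κ,1), (λ,1)}
  {κ} × {2, 3} = {(κ,2), (κ,3)}
  {κ, λ} × {3} = {(κ,3), (λ,3)}
  {λ} × {1, 3} = {(λ,1), (λ,3)}
  {λ} × {2, 3} = {(λ,2), (λ,3)}
  {ι} × {1, 2, 3} = {(ι,1), (ι,2), (ι,3)}
  {ι, κ, λ} × {1} = {(ι,1), (κ,1), (λ,1)}
  {ι, κ, λ} × {3} = {(ι,3), (κ,3), (λ,3)}
  {κ} × {1, 2, 3} = {(κ,1), (κ,2), (κ,3)}
  {λ} × {1, 2, 3} = {(λ,1), (λ,2), (λ,3)}
  {ι, κ} × {1, 3} = {(ι,1), (ι,3), (κ,1), (κ,3)}
  {ι, λ} × {1, 3} = {(ι,1), (ι,3), (λ,1), (λ,3)}
  {ι, κ} × {2, 3} = {(ι,2), (ι,3), (κ,2), (κ,3)}
  {ι, λ} × {2, 3} = {(ι,2), (ι,3), (λ,2), (λ,3)}
  {κ, λ} × {1, 3} = {(κ,1), (κ,3), (λ,1), (λ,3)}
  {κ, λ} × {2, 3} = {(κ,2), (κ,3), (λ,2), (λ,3)}
  {ι, κ} × {1, 2, 3} = {(ι,1), (ι,2), (ι,3), (κ,1), (κ,2), (κ,3)}
  {ι, λ} × {1, 2, 3} = {(ι,1), (ι,2), (ι,3), (λ,1), (λ,2), (λ,3)}
  {ι, κ, λ} × {1, 3} = {(ι,1), (ι,3), (κ,1), (κ,3), (λ,1), (λ,3)}
  {ι, κ, λ} × {2, 3} = {(ι,2), (ι,3), (κ,2), (κ,3), (λ,2), (λ,3)}
  {κ, λ} × {1, 2, 3} = {(κ,1), (κ,2), (κ,3), (λ,1), (λ,2), (λ,3)}
  {ι, κ, λ} × {1, 2, 3} = {(ι,1), (ι,2), (ι,3), (κ,1), (κ,2), (κ,3), (λ,1), (λ,2), (λ,3)}
These 36 distinct sets form the basis B.
Close under arbitrary unions to get τ_{X×Y}; counting gives |τ_{X×Y}| = 216.


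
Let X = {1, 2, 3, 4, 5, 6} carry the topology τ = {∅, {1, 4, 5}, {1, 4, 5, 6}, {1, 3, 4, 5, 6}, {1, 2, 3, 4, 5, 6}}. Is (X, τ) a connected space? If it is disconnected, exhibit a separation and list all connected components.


(X, τ) is connected.

Find clopen sets (U ∈ τ with X ∖ U ∈ τ):
  U = ∅, X ∖ U = {1, 2, 3, 4, 5, 6} — both open, so U is clopen.
  U = {1, 2, 3, 4, 5, 6}, X ∖ U = ∅ — both open, so U is clopen.
Only trivial clopens (∅ and X) exist, so (X, τ) is connected.
Compute connected components by grouping points that agree on all clopens:
  component: {1, 2, 3, 4, 5, 6}


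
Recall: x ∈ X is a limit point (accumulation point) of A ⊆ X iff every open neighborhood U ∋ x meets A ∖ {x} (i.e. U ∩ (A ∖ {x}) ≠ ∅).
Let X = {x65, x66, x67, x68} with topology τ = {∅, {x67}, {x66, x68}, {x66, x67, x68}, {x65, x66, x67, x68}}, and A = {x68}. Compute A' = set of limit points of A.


A' = {x65, x66}

For each x ∈ X, list the open sets U ∈ τ with x ∈ U, then check whether U ∩ (A ∖ {x}) ≠ ∅ for every such U.
  x = x65: opens ∋ x are {x65, x66, x67, x68}; each meets A ∖ {x65}, so x IS a limit point.
  x = x66: opens ∋ x are {x66, x68}, {x66, x67, x68}, {x65, x66, x67, x68}; each meets A ∖ {x66}, so x IS a limit point.
  x = x67: open {x67} ∋ x has {x67} ∩ (A ∖ {x67}) = ∅, so x is NOT a limit point.
  x = x68: open {x66, x68} ∋ x has {x66, x68} ∩ (A ∖ {x68}) = ∅, so x is NOT a limit point.
Collecting: A' = {x65, x66}.


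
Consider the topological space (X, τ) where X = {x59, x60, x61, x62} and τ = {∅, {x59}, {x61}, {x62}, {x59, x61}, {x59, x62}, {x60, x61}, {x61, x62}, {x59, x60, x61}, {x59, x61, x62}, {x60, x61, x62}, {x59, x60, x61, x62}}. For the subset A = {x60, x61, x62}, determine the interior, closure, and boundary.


int(A) = {x60, x61, x62}, cl(A) = {x60, x61, x62}, ∂A = ∅.

Closed sets in (X, τ) are complements of opens:
  closed(X, τ) = {∅, {x59}, {x60}, {x62}, {x59, x60}, {x59, x62}, {x60, x61}, {x60, x62}, {x59, x60, x61}, {x59, x60, x62}, {x60, x61, x62}, {x59, x60, x61, x62}}.
int(A) = ⋃ {U ∈ τ : U ⊆ A}. Opens contained in A: ∅, {x61}, {x62}, {x60, x61}, {x61, x62}, {x60, x61, x62}.
Taking the union of these: int(A) = {x60, x61, x62}.
cl(A) = ⋂ {C closed : A ⊆ C}. Closed sets containing A: {x60, x61, x62}, {x59, x60, x61, x62}.
Intersecting these: cl(A) = {x60, x61, x62}.
∂A = cl(A) ∖ int(A) = {x60, x61, x62} ∖ {x60, x61, x62} = ∅.


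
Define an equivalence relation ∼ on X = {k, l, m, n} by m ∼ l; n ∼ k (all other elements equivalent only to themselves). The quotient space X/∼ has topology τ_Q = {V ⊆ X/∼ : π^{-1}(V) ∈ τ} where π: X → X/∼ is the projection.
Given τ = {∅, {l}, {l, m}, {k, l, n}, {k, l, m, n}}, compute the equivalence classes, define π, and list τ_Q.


X/∼ = {[k=n], [l=m]}; |τ_Q| = 3.

Equivalence classes: [k=n], [l=m].
Quotient map π: X → X/∼ sends k ↦ [k=n], l ↦ [l=m], m ↦ [l=m], n ↦ [k=n].
For each subset V ⊆ X/∼, compute π^{-1}(V) ⊆ X and check whether π^{-1}(V) ∈ τ. V is open in τ_Q iff π^{-1}(V) ∈ τ.
  V = {}: π^{-1}(V) = ∅ ∈ τ ✓.
  V = {[k=n]}: π^{-1}(V) = {k, n} ∉ τ ✗.
  V = {[l=m]}: π^{-1}(V) = {l, m} ∈ τ ✓.
  V = {[k=n], [l=m]}: π^{-1}(V) = {k, l, m, n} ∈ τ ✓.
Open sets in the quotient: τ_Q = {{}, {[l=m]}, {[k=n], [l=m]}} (3 elements).


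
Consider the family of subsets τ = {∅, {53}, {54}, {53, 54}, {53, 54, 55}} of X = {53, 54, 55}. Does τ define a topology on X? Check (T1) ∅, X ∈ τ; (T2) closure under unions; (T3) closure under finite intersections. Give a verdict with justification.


τ IS a topology on X.

Axiom (T1): ∅ ∈ τ? Yes; X ∈ τ? Yes.
Axiom (T2/T3): check pairwise unions and intersections of members of τ.
All pairwise intersections and unions checked — each lies in τ. Therefore τ satisfies (T1), (T2), (T3): it IS a topology on X.


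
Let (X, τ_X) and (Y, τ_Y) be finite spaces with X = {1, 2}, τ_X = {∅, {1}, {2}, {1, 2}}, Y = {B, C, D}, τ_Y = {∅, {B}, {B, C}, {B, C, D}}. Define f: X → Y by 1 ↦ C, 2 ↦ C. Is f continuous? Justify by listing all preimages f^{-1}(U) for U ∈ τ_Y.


f IS continuous.

Compute f^{-1}(U) for each U ∈ τ_Y:
  U = ∅: f^{-1}(U) = ∅ ∈ τ_X ✓.
  U = {B}: f^{-1}(U) = ∅ ∈ τ_X ✓.
  U = {B, C}: f^{-1}(U) = {1, 2} ∈ τ_X ✓.
  U = {B, C, D}: f^{-1}(U) = {1, 2} ∈ τ_X ✓.
Every preimage lies in τ_X, so f IS continuous.


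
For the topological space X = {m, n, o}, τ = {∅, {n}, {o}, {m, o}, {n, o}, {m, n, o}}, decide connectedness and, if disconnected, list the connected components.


(X, τ) is disconnected; components = [{n}, {m, o}].

Find clopen sets (U ∈ τ with X ∖ U ∈ τ):
  U = ∅, X ∖ U = {m, n, o} — both open, so U is clopen.
  U = {n}, X ∖ U = {m, o} — both open, so U is clopen.
  U = {m, o}, X ∖ U = {n} — both open, so U is clopen.
  U = {m, n, o}, X ∖ U = ∅ — both open, so U is clopen.
Nontrivial clopen(s) exist: e.g. {n}. So (X, τ) is disconnected.
Compute connected components by grouping points that agree on all clopens:
  component: {n}
  component: {m, o}


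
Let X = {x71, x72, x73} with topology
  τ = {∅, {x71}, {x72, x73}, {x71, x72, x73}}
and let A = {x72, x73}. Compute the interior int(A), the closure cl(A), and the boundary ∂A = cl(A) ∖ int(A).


int(A) = {x72, x73}, cl(A) = {x72, x73}, ∂A = ∅.

Closed sets in (X, τ) are complements of opens:
  closed(X, τ) = {∅, {x71}, {x72, x73}, {x71, x72, x73}}.
int(A) = ⋃ {U ∈ τ : U ⊆ A}. Opens contained in A: ∅, {x72, x73}.
Taking the union of these: int(A) = {x72, x73}.
cl(A) = ⋂ {C closed : A ⊆ C}. Closed sets containing A: {x72, x73}, {x71, x72, x73}.
Intersecting these: cl(A) = {x72, x73}.
∂A = cl(A) ∖ int(A) = {x72, x73} ∖ {x72, x73} = ∅.


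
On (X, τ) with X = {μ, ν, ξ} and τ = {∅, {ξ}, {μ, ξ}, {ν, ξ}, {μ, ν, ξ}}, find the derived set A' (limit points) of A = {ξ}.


A' = {μ, ν}

For each x ∈ X, list the open sets U ∈ τ with x ∈ U, then check whether U ∩ (A ∖ {x}) ≠ ∅ for every such U.
  x = μ: opens ∋ x are {μ, ξ}, {μ, ν, ξ}; each meets A ∖ {μ}, so x IS a limit point.
  x = ν: opens ∋ x are {ν, ξ}, {μ, ν, ξ}; each meets A ∖ {ν}, so x IS a limit point.
  x = ξ: open {ξ} ∋ x has {ξ} ∩ (A ∖ {ξ}) = ∅, so x is NOT a limit point.
Collecting: A' = {μ, ν}.


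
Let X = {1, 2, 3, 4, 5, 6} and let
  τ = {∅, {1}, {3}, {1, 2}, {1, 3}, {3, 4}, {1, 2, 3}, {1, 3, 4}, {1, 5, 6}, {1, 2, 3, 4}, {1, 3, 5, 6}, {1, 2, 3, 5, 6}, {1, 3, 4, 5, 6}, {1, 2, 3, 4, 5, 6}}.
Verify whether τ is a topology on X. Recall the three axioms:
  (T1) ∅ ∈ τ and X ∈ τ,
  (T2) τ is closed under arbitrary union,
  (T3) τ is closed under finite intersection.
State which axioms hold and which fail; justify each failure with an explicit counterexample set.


τ is NOT a topology on X.

Axiom (T1): ∅ ∈ τ? Yes; X ∈ τ? Yes.
Axiom (T2/T3): check pairwise unions and intersections of members of τ.
Counterexample for (T2): {1, 2} ∪ {1, 5, 6} = {1, 2, 5, 6} ∉ τ. Therefore τ is NOT a topology.


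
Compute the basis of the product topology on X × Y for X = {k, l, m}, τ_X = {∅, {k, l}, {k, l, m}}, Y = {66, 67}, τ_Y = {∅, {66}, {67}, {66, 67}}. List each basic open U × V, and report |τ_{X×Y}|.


Basis B = {∅ × ∅, {k, l} × {66}, {k, l} × {67}, {k, l, m} × {66}, {k, l, m} × {67}, {k, l} × {66, 67}, {k, l, m} × {66, 67}}; |τ_{X×Y}| = 9.

Enumerate products U × V with U ∈ τ_X, V ∈ τ_Y (deduplicated):
  ∅ × ∅ = {} (∅)
  {k, l} × {66} = {(k,66), (l,66)}
  {k, l} × {67} = {(k,67), (l,67)}
  {k, l, m} × {66} = {(k,66), (l,66), (m,66)}
  {k, l, m} × {67} = {(k,67), (l,67), (m,67)}
  {k, l} × {66, 67} = {(k,66), (k,67), (l,66), (l,67)}
  {k, l, m} × {66, 67} = {(k,66), (k,67), (l,66), (l,67), (m,66), (m,67)}
These 7 distinct sets form the basis B.
Close under arbitrary unions to get τ_{X×Y}; counting gives |τ_{X×Y}| = 9.


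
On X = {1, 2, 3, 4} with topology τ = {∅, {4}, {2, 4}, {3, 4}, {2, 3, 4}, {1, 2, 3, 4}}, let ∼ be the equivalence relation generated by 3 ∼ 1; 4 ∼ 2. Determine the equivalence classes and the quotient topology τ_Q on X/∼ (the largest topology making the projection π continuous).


X/∼ = {[1=3], [2=4]}; |τ_Q| = 3.

Equivalence classes: [1=3], [2=4].
Quotient map π: X → X/∼ sends 1 ↦ [1=3], 2 ↦ [2=4], 3 ↦ [1=3], 4 ↦ [2=4].
For each subset V ⊆ X/∼, compute π^{-1}(V) ⊆ X and check whether π^{-1}(V) ∈ τ. V is open in τ_Q iff π^{-1}(V) ∈ τ.
  V = {}: π^{-1}(V) = ∅ ∈ τ ✓.
  V = {[1=3]}: π^{-1}(V) = {1, 3} ∉ τ ✗.
  V = {[2=4]}: π^{-1}(V) = {2, 4} ∈ τ ✓.
  V = {[1=3], [2=4]}: π^{-1}(V) = {1, 2, 3, 4} ∈ τ ✓.
Open sets in the quotient: τ_Q = {{}, {[2=4]}, {[1=3], [2=4]}} (3 elements).


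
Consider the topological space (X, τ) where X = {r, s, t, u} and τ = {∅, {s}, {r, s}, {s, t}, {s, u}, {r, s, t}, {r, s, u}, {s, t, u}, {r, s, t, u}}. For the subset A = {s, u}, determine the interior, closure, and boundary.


int(A) = {s, u}, cl(A) = {r, s, t, u}, ∂A = {r, t}.

Closed sets in (X, τ) are complements of opens:
  closed(X, τ) = {∅, {r}, {t}, {u}, {r, t}, {r, u}, {t, u}, {r, t, u}, {r, s, t, u}}.
int(A) = ⋃ {U ∈ τ : U ⊆ A}. Opens contained in A: ∅, {s}, {s, u}.
Taking the union of these: int(A) = {s, u}.
cl(A) = ⋂ {C closed : A ⊆ C}. Closed sets containing A: {r, s, t, u}.
Intersecting these: cl(A) = {r, s, t, u}.
∂A = cl(A) ∖ int(A) = {r, s, t, u} ∖ {s, u} = {r, t}.


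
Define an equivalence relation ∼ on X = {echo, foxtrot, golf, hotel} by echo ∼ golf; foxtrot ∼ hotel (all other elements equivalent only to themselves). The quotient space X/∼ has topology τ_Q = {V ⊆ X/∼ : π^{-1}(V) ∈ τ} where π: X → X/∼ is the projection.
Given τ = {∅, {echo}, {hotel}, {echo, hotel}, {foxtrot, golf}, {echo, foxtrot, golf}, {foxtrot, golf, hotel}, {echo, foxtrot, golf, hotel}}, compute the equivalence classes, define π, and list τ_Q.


X/∼ = {[echo=golf], [foxtrot=hotel]}; |τ_Q| = 2.

Equivalence classes: [echo=golf], [foxtrot=hotel].
Quotient map π: X → X/∼ sends echo ↦ [echo=golf], foxtrot ↦ [foxtrot=hotel], golf ↦ [echo=golf], hotel ↦ [foxtrot=hotel].
For each subset V ⊆ X/∼, compute π^{-1}(V) ⊆ X and check whether π^{-1}(V) ∈ τ. V is open in τ_Q iff π^{-1}(V) ∈ τ.
  V = {}: π^{-1}(V) = ∅ ∈ τ ✓.
  V = {[echo=golf]}: π^{-1}(V) = {echo, golf} ∉ τ ✗.
  V = {[foxtrot=hotel]}: π^{-1}(V) = {foxtrot, hotel} ∉ τ ✗.
  V = {[echo=golf], [foxtrot=hotel]}: π^{-1}(V) = {echo, foxtrot, golf, hotel} ∈ τ ✓.
Open sets in the quotient: τ_Q = {{}, {[echo=golf], [foxtrot=hotel]}} (2 elements).


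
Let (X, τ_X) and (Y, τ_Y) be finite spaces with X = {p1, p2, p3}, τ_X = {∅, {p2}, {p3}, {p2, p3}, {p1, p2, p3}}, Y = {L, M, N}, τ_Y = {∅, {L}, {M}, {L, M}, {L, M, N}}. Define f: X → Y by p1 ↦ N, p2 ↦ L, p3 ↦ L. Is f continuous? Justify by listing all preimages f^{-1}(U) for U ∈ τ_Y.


f IS continuous.

Compute f^{-1}(U) for each U ∈ τ_Y:
  U = ∅: f^{-1}(U) = ∅ ∈ τ_X ✓.
  U = {L}: f^{-1}(U) = {p2, p3} ∈ τ_X ✓.
  U = {M}: f^{-1}(U) = ∅ ∈ τ_X ✓.
  U = {L, M}: f^{-1}(U) = {p2, p3} ∈ τ_X ✓.
  U = {L, M, N}: f^{-1}(U) = {p1, p2, p3} ∈ τ_X ✓.
Every preimage lies in τ_X, so f IS continuous.


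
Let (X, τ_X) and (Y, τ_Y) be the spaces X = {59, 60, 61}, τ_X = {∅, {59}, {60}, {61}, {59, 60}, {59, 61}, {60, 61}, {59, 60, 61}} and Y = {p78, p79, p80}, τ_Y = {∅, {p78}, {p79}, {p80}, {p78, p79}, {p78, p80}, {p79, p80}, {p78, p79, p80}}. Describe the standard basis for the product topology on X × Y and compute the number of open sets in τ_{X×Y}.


Basis B = {∅ × ∅, {59} × {p78}, {59} × {p79}, {59} × {p80}, {60} × {p78}, {60} × {p79}, {60} × {p80}, {61} × {p78}, {61} × {p79}, {61} × {p80}, {59} × {p78, p79}, {59} × {p78, p80}, {59, 60} × {p78}, {59, 61} × {p78}, {59} × {p79, p80}, {59, 60} × {p79}, {59, 61} × {p79}, {59, 60} × {p80}, {59, 61} × {p80}, {60} × {p78, p79}, {60} × {p78, p80}, {60, 61} × {p78}, {60} × {p79, p80}, {60, 61} × {p79}, {60, 61} × {p80}, {61} × {p78, p79}, {61} × {p78, p80}, {61} × {p79, p80}, {59} × {p78, p79, p80}, {59, 60, 61} × {p78}, {59, 60, 61} × {p79}, {59, 60, 61} × {p80}, {60} × {p78, p79, p80}, {61} × {p78, p79, p80}, {59, 60} × {p78, p79}, {59, 61} × {p78, p79}, {59, 60} × {p78, p80}, {59, 61} × {p78, p80}, {59, 60} × {p79, p80}, {59, 61} × {p79, p80}, {60, 61} × {p78, p79}, {60, 61} × {p78, p80}, {60, 61} × {p79, p80}, {59, 60} × {p78, p79, p80}, {59, 61} × {p78, p79, p80}, {59, 60, 61} × {p78, p79}, {59, 60, 61} × {p78, p80}, {59, 60, 61} × {p79, p80}, {60, 61} × {p78, p79, p80}, {59, 60, 61} × {p78, p79, p80}}; |τ_{X×Y}| = 512.

Enumerate products U × V with U ∈ τ_X, V ∈ τ_Y (deduplicated):
  ∅ × ∅ = {} (∅)
  {59} × {p78} = {(59,p78)}
  {59} × {p79} = {(59,p79)}
  {59} × {p80} = {(59,p80)}
  {60} × {p78} = {(60,p78)}
  {60} × {p79} = {(60,p79)}
  {60} × {p80} = {(60,p80)}
  {61} × {p78} = {(61,p78)}
  {61} × {p79} = {(61,p79)}
  {61} × {p80} = {(61,p80)}
  {59} × {p78, p79} = {(59,p78), (59,p79)}
  {59} × {p78, p80} = {(59,p78), (59,p80)}
  {59, 60} × {p78} = {(59,p78), (60,p78)}
  {59, 61} × {p78} = {(59,p78), (61,p78)}
  {59} × {p79, p80} = {(59,p79), (59,p80)}
  {59, 60} × {p79} = {(59,p79), (60,p79)}
  {59, 61} × {p79} = {(59,p79), (61,p79)}
  {59, 60} × {p80} = {(59,p80), (60,p80)}
  {59, 61} × {p80} = {(59,p80), (61,p80)}
  {60} × {p78, p79} = {(60,p78), (60,p79)}
  {60} × {p78, p80} = {(60,p78), (60,p80)}
  {60, 61} × {p78} = {(60,p78), (61,p78)}
  {60} × {p79, p80} = {(60,p79), (60,p80)}
  {60, 61} × {p79} = {(60,p79), (61,p79)}
  {60, 61} × {p80} = {(60,p80), (61,p80)}
  {61} × {p78, p79} = {(61,p78), (61,p79)}
  {61} × {p78, p80} = {(61,p78), (61,p80)}
  {61} × {p79, p80} = {(61,p79), (61,p80)}
  {59} × {p78, p79, p80} = {(59,p78), (59,p79), (59,p80)}
  {59, 60, 61} × {p78} = {(59,p78), (60,p78), (61,p78)}
  {59, 60, 61} × {p79} = {(59,p79), (60,p79), (61,p79)}
  {59, 60, 61} × {p80} = {(59,p80), (60,p80), (61,p80)}
  {60} × {p78, p79, p80} = {(60,p78), (60,p79), (60,p80)}
  {61} × {p78, p79, p80} = {(61,p78), (61,p79), (61,p80)}
  {59, 60} × {p78, p79} = {(59,p78), (59,p79), (60,p78), (60,p79)}
  {59, 61} × {p78, p79} = {(59,p78), (59,p79), (61,p78), (61,p79)}
  {59, 60} × {p78, p80} = {(59,p78), (59,p80), (60,p78), (60,p80)}
  {59, 61} × {p78, p80} = {(59,p78), (59,p80), (61,p78), (61,p80)}
  {59, 60} × {p79, p80} = {(59,p79), (59,p80), (60,p79), (60,p80)}
  {59, 61} × {p79, p80} = {(59,p79), (59,p80), (61,p79), (61,p80)}
  {60, 61} × {p78, p79} = {(60,p78), (60,p79), (61,p78), (61,p79)}
  {60, 61} × {p78, p80} = {(60,p78), (60,p80), (61,p78), (61,p80)}
  {60, 61} × {p79, p80} = {(60,p79), (60,p80), (61,p79), (61,p80)}
  {59, 60} × {p78, p79, p80} = {(59,p78), (59,p79), (59,p80), (60,p78), (60,p79), (60,p80)}
  {59, 61} × {p78, p79, p80} = {(59,p78), (59,p79), (59,p80), (61,p78), (61,p79), (61,p80)}
  {59, 60, 61} × {p78, p79} = {(59,p78), (59,p79), (60,p78), (60,p79), (61,p78), (61,p79)}
  {59, 60, 61} × {p78, p80} = {(59,p78), (59,p80), (60,p78), (60,p80), (61,p78), (61,p80)}
  {59, 60, 61} × {p79, p80} = {(59,p79), (59,p80), (60,p79), (60,p80), (61,p79), (61,p80)}
  {60, 61} × {p78, p79, p80} = {(60,p78), (60,p79), (60,p80), (61,p78), (61,p79), (61,p80)}
  {59, 60, 61} × {p78, p79, p80} = {(59,p78), (59,p79), (59,p80), (60,p78), (60,p79), (60,p80), (61,p78), (61,p79), (61,p80)}
These 50 distinct sets form the basis B.
Close under arbitrary unions to get τ_{X×Y}; counting gives |τ_{X×Y}| = 512.


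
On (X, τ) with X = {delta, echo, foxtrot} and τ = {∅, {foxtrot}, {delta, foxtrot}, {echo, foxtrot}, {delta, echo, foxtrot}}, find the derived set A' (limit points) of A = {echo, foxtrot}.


A' = {delta, echo}

For each x ∈ X, list the open sets U ∈ τ with x ∈ U, then check whether U ∩ (A ∖ {x}) ≠ ∅ for every such U.
  x = delta: opens ∋ x are {delta, foxtrot}, {delta, echo, foxtrot}; each meets A ∖ {delta}, so x IS a limit point.
  x = echo: opens ∋ x are {echo, foxtrot}, {delta, echo, foxtrot}; each meets A ∖ {echo}, so x IS a limit point.
  x = foxtrot: open {foxtrot} ∋ x has {foxtrot} ∩ (A ∖ {foxtrot}) = ∅, so x is NOT a limit point.
Collecting: A' = {delta, echo}.


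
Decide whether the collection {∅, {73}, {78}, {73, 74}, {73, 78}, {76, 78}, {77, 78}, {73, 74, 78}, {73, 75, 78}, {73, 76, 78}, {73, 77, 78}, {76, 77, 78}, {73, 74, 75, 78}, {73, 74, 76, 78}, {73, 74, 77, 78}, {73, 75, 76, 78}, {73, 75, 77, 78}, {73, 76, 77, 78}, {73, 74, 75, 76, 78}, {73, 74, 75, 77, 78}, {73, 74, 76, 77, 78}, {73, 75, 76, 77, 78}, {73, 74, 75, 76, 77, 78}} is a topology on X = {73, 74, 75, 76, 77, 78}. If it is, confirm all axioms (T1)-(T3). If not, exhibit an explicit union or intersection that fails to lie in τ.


τ IS a topology on X.

Axiom (T1): ∅ ∈ τ? Yes; X ∈ τ? Yes.
Axiom (T2/T3): check pairwise unions and intersections of members of τ.
All pairwise intersections and unions checked — each lies in τ. Therefore τ satisfies (T1), (T2), (T3): it IS a topology on X.


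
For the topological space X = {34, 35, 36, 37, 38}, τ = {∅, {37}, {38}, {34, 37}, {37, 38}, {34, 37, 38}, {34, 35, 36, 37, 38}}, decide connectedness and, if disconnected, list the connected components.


(X, τ) is connected.

Find clopen sets (U ∈ τ with X ∖ U ∈ τ):
  U = ∅, X ∖ U = {34, 35, 36, 37, 38} — both open, so U is clopen.
  U = {34, 35, 36, 37, 38}, X ∖ U = ∅ — both open, so U is clopen.
Only trivial clopens (∅ and X) exist, so (X, τ) is connected.
Compute connected components by grouping points that agree on all clopens:
  component: {34, 35, 36, 37, 38}


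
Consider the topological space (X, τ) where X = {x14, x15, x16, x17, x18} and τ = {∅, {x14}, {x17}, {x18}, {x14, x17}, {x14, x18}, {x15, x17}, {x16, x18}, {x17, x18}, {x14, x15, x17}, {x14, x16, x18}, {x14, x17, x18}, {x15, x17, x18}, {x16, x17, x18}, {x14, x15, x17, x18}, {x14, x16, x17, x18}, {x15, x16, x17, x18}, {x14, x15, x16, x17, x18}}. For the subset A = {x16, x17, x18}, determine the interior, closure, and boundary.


int(A) = {x16, x17, x18}, cl(A) = {x15, x16, x17, x18}, ∂A = {x15}.

Closed sets in (X, τ) are complements of opens:
  closed(X, τ) = {∅, {x14}, {x15}, {x16}, {x14, x15}, {x14, x16}, {x15, x16}, {x15, x17}, {x16, x18}, {x14, x15, x16}, {x14, x15, x17}, {x14, x16, x18}, {x15, x16, x17}, {x15, x16, x18}, {x14, x15, x16, x17}, {x14, x15, x16, x18}, {x15, x16, x17, x18}, {x14, x15, x16, x17, x18}}.
int(A) = ⋃ {U ∈ τ : U ⊆ A}. Opens contained in A: ∅, {x17}, {x18}, {x16, x18}, {x17, x18}, {x16, x17, x18}.
Taking the union of these: int(A) = {x16, x17, x18}.
cl(A) = ⋂ {C closed : A ⊆ C}. Closed sets containing A: {x15, x16, x17, x18}, {x14, x15, x16, x17, x18}.
Intersecting these: cl(A) = {x15, x16, x17, x18}.
∂A = cl(A) ∖ int(A) = {x15, x16, x17, x18} ∖ {x16, x17, x18} = {x15}.


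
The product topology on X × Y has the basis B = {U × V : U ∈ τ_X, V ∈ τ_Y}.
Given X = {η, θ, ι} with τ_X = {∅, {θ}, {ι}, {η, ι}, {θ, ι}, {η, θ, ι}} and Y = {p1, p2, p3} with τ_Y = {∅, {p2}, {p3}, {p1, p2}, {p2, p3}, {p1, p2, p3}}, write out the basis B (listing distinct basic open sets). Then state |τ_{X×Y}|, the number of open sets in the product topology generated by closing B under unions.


Basis B = {∅ × ∅, {θ} × {p2}, {θ} × {p3}, {ι} × {p2}, {ι} × {p3}, {η, ι} × {p2}, {η, ι} × {p3}, {θ} × {p1, p2}, {θ} × {p2, p3}, {θ, ι} × {p2}, {θ, ι} × {p3}, {ι} × {p1, p2}, {ι} × {p2, p3}, {η, θ, ι} × {p2}, {η, θ, ι} × {p3}, {θ} × {p1, p2, p3}, {ι} × {p1, p2, p3}, {η, ι} × {p1, p2}, {η, ι} × {p2, p3}, {θ, ι} × {p1, p2}, {θ, ι} × {p2, p3}, {η, ι} × {p1, p2, p3}, {η, θ, ι} × {p1, p2}, {η, θ, ι} × {p2, p3}, {θ, ι} × {p1, p2, p3}, {η, θ, ι} × {p1, p2, p3}}; |τ_{X×Y}| = 108.

Enumerate products U × V with U ∈ τ_X, V ∈ τ_Y (deduplicated):
  ∅ × ∅ = {} (∅)
  {θ} × {p2} = {(θ,p2)}
  {θ} × {p3} = {(θ,p3)}
  {ι} × {p2} = {(ι,p2)}
  {ι} × {p3} = {(ι,p3)}
  {η, ι} × {p2} = {(η,p2), (ι,p2)}
  {η, ι} × {p3} = {(η,p3), (ι,p3)}
  {θ} × {p1, p2} = {(θ,p1), (θ,p2)}
  {θ} × {p2, p3} = {(θ,p2), (θ,p3)}
  {θ, ι} × {p2} = {(θ,p2), (ι,p2)}
  {θ, ι} × {p3} = {(θ,p3), (ι,p3)}
  {ι} × {p1, p2} = {(ι,p1), (ι,p2)}
  {ι} × {p2, p3} = {(ι,p2), (ι,p3)}
  {η, θ, ι} × {p2} = {(η,p2), (θ,p2), (ι,p2)}
  {η, θ, ι} × {p3} = {(η,p3), (θ,p3), (ι,p3)}
  {θ} × {p1, p2, p3} = {(θ,p1), (θ,p2), (θ,p3)}
  {ι} × {p1, p2, p3} = {(ι,p1), (ι,p2), (ι,p3)}
  {η, ι} × {p1, p2} = {(η,p1), (η,p2), (ι,p1), (ι,p2)}
  {η, ι} × {p2, p3} = {(η,p2), (η,p3), (ι,p2), (ι,p3)}
  {θ, ι} × {p1, p2} = {(θ,p1), (θ,p2), (ι,p1), (ι,p2)}
  {θ, ι} × {p2, p3} = {(θ,p2), (θ,p3), (ι,p2), (ι,p3)}
  {η, ι} × {p1, p2, p3} = {(η,p1), (η,p2), (η,p3), (ι,p1), (ι,p2), (ι,p3)}
  {η, θ, ι} × {p1, p2} = {(η,p1), (η,p2), (θ,p1), (θ,p2), (ι,p1), (ι,p2)}
  {η, θ, ι} × {p2, p3} = {(η,p2), (η,p3), (θ,p2), (θ,p3), (ι,p2), (ι,p3)}
  {θ, ι} × {p1, p2, p3} = {(θ,p1), (θ,p2), (θ,p3), (ι,p1), (ι,p2), (ι,p3)}
  {η, θ, ι} × {p1, p2, p3} = {(η,p1), (η,p2), (η,p3), (θ,p1), (θ,p2), (θ,p3), (ι,p1), (ι,p2), (ι,p3)}
These 26 distinct sets form the basis B.
Close under arbitrary unions to get τ_{X×Y}; counting gives |τ_{X×Y}| = 108.


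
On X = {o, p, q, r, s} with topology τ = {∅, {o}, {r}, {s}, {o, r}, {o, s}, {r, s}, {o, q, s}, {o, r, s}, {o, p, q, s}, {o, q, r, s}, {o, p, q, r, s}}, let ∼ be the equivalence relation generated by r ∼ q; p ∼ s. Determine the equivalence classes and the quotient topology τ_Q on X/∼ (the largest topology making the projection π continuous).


X/∼ = {[o], [p=s], [q=r]}; |τ_Q| = 3.

Equivalence classes: [o], [p=s], [q=r].
Quotient map π: X → X/∼ sends o ↦ [o], p ↦ [p=s], q ↦ [q=r], r ↦ [q=r], s ↦ [p=s].
For each subset V ⊆ X/∼, compute π^{-1}(V) ⊆ X and check whether π^{-1}(V) ∈ τ. V is open in τ_Q iff π^{-1}(V) ∈ τ.
  V = {}: π^{-1}(V) = ∅ ∈ τ ✓.
  V = {[o]}: π^{-1}(V) = {o} ∈ τ ✓.
  V = {[p=s]}: π^{-1}(V) = {p, s} ∉ τ ✗.
  V = {[o], [p=s]}: π^{-1}(V) = {o, p, s} ∉ τ ✗.
  V = {[q=r]}: π^{-1}(V) = {q, r} ∉ τ ✗.
  V = {[o], [q=r]}: π^{-1}(V) = {o, q, r} ∉ τ ✗.
  V = {[p=s], [q=r]}: π^{-1}(V) = {p, q, r, s} ∉ τ ✗.
  V = {[o], [p=s], [q=r]}: π^{-1}(V) = {o, p, q, r, s} ∈ τ ✓.
Open sets in the quotient: τ_Q = {{}, {[o]}, {[o], [p=s], [q=r]}} (3 elements).
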